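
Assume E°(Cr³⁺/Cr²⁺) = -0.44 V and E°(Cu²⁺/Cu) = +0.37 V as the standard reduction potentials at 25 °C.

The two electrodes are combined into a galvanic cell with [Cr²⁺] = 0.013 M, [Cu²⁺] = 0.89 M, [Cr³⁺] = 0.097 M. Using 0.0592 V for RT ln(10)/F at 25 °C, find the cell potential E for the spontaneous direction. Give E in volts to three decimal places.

Cu²⁺/Cu is the cathode (higher E°), Cr³⁺/Cr²⁺ the anode: E°cell = +0.37 − (-0.44) = +0.81 V, n = 2.
Overall: Cu²⁺(aq) + 2 Cr²⁺(aq) → Cu(s) + 2 Cr³⁺(aq)
Q = [Cr³⁺]^2 / ([Cu²⁺]·[Cr²⁺]^2); log Q = 1.796.
E = E° − (0.0592/n) log Q = +0.81 − (0.0592/2)(1.796) = +0.757 V.

+0.757 V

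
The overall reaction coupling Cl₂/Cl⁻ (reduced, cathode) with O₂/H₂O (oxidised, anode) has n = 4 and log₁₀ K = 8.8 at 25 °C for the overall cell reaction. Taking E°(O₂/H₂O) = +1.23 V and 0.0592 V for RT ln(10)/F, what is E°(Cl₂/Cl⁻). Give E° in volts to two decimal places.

E°cell = (0.0592/n)·log K = (0.0592/4)(8.8) = +0.130 V.
Since Cl₂/Cl⁻ is the cathode and O₂/H₂O the anode, E°cell = E°(Cl₂/Cl⁻) − E°(O₂/H₂O).
So E°(Cl₂/Cl⁻) = E°cell + E°(O₂/H₂O) = +0.130 + (+1.23) = +1.36 V.

+1.36 V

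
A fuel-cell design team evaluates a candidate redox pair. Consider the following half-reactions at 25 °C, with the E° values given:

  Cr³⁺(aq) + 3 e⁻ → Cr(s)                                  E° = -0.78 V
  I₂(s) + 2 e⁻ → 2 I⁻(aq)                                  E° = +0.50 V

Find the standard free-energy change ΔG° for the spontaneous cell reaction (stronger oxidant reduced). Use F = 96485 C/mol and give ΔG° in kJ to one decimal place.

-741.0 kJ

I₂/I⁻ (E° = +0.50 V) is the cathode; Cr³⁺/Cr (E° = -0.78 V) is the anode, so E°cell = +1.28 V.
Balancing electrons gives n = 6 (lcm of 2 and 3).
ΔG° = −nFE° = −(6)(96485)(+1.28) = -741,005 J = -741.0 kJ.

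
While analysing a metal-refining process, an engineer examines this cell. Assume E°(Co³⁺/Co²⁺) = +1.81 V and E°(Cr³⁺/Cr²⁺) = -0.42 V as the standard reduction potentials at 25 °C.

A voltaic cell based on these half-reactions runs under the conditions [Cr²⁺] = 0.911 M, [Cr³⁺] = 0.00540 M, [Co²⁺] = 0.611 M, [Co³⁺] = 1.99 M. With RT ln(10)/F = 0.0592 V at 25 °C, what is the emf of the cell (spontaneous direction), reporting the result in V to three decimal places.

+2.392 V

Co³⁺/Co²⁺ is the cathode (higher E°), Cr³⁺/Cr²⁺ the anode: E°cell = +1.81 − (-0.42) = +2.23 V, n = 1.
Overall: Co³⁺(aq) + Cr²⁺(aq) → Co²⁺(aq) + Cr³⁺(aq)
Q = [Co²⁺]·[Cr³⁺] / ([Co³⁺]·[Cr²⁺]); log Q = -2.740.
E = E° − (0.0592/n) log Q = +2.23 − (0.0592/1)(-2.740) = +2.392 V.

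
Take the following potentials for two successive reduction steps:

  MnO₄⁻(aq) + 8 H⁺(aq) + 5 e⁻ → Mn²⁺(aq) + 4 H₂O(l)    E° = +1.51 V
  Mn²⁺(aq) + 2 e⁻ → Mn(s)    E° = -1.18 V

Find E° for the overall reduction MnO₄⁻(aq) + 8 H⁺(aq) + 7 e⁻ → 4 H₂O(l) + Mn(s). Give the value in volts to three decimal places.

Standard free energies of sequential steps add: ΔG°₃ = ΔG°₁ + ΔG°₂, so n₃E°₃ = n₁E°₁ + n₂E°₂.
E°₃ = (5×+1.51 + 2×-1.18) / 7 = (+5.190) / 7 = +0.741 V.

+0.741 V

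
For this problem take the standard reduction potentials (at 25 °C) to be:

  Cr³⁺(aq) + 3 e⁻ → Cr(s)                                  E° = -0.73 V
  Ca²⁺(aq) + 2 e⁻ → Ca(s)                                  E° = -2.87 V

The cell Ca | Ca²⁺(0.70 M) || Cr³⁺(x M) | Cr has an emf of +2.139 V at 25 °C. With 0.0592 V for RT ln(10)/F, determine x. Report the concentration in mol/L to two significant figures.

Cr³⁺/Cr is the cathode, Ca²⁺/Ca the anode: E°cell = +2.14 V, n = 6.
Overall reaction: 2 Cr³⁺(aq) + 3 Ca(s) → 2 Cr(s) + 3 Ca²⁺(aq); Q = [Ca²⁺]^3/[Cr³⁺]^2.
From E = E° − (0.0592/n) log Q: log Q = (E° − E)·n/0.0592 = (+2.14 − (+2.139))·6/0.0592 = 0.1014.
So 2·log[Cr³⁺] = 3·log(0.7) − log Q = -0.4647 − (0.1014) = -0.5661; log[Cr³⁺] = -0.5661 / 2 = -0.2831; [Cr³⁺] = 10^(-0.2831) ≈ 0.52 M.

0.52 M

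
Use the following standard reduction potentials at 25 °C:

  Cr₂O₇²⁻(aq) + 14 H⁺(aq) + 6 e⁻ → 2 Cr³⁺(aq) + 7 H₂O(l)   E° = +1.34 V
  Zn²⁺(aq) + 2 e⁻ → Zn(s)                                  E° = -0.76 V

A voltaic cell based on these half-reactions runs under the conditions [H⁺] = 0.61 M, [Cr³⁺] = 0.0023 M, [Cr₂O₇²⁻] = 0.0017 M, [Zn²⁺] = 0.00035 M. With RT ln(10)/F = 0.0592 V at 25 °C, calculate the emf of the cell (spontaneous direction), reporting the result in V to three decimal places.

+2.197 V

Cr₂O₇²⁻/Cr³⁺ is the cathode (higher E°), Zn²⁺/Zn the anode: E°cell = +1.34 − (-0.76) = +2.10 V, n = 6.
Overall: Cr₂O₇²⁻(aq) + 14 H⁺(aq) + 3 Zn(s) → 2 Cr³⁺(aq) + 7 H₂O(l) + 3 Zn²⁺(aq)
Q = [Cr³⁺]^2·[Zn²⁺]^3 / ([Cr₂O₇²⁻]·[H⁺]^14); log Q = -9.869.
E = E° − (0.0592/n) log Q = +2.10 − (0.0592/6)(-9.869) = +2.197 V.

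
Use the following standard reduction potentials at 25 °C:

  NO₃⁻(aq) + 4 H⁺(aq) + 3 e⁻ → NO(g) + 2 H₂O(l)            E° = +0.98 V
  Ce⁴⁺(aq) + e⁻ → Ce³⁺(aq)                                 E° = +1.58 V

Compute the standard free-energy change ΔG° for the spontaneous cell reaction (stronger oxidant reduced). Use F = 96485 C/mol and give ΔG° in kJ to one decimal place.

-173.7 kJ

Ce⁴⁺/Ce³⁺ (E° = +1.58 V) is the cathode; NO₃⁻/NO (E° = +0.98 V) is the anode, so E°cell = +0.60 V.
Balancing electrons gives n = 3 (lcm of 1 and 3).
ΔG° = −nFE° = −(3)(96485)(+0.60) = -173,673 J = -173.7 kJ.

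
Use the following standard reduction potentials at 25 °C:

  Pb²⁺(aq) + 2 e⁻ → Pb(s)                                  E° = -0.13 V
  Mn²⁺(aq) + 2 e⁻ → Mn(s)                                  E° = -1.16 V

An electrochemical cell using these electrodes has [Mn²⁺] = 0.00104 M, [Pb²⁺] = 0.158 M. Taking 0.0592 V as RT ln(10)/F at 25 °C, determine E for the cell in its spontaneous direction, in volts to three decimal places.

Pb²⁺/Pb is the cathode (higher E°), Mn²⁺/Mn the anode: E°cell = -0.13 − (-1.16) = +1.03 V, n = 2.
Overall: Pb²⁺(aq) + Mn(s) → Pb(s) + Mn²⁺(aq)
Q = [Mn²⁺] / ([Pb²⁺]); log Q = -2.182.
E = E° − (0.0592/n) log Q = +1.03 − (0.0592/2)(-2.182) = +1.095 V.

+1.095 V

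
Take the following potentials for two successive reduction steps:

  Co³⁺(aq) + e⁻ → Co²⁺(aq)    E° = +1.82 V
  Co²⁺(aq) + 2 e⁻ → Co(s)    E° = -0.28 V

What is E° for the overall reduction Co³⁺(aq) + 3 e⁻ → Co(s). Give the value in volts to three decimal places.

+0.420 V

Since ΔG° = −nFE° is additive over sequential reductions, n₃E°₃ = n₁E°₁ + n₂E°₂.
E°₃ = (1×+1.82 + 2×-0.28) / 3 = (+1.260) / 3 = +0.420 V.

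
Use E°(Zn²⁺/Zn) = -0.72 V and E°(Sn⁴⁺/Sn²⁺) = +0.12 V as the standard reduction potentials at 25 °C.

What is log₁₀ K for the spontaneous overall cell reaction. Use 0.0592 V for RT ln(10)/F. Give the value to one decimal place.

28.4

Cathode: Sn⁴⁺/Sn²⁺; anode: Zn²⁺/Zn. E°cell = +0.84 V, n = 2.
log K = nE°cell / 0.0592 = (2)(+0.84) / 0.0592 = 28.4.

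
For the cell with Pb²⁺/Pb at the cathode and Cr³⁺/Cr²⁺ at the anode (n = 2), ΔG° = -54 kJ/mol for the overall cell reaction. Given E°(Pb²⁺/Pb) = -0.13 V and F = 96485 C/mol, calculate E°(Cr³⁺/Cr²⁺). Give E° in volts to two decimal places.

-0.41 V

E°cell = −ΔG°/(nF) = −(-54×10³)/((2)(96485)) = +0.280 V.
Since Pb²⁺/Pb is the cathode and Cr³⁺/Cr²⁺ the anode, E°cell = E°(Pb²⁺/Pb) − E°(Cr³⁺/Cr²⁺).
So E°(Cr³⁺/Cr²⁺) = E°(Pb²⁺/Pb) − E°cell = (-0.13) − (+0.280) = -0.41 V.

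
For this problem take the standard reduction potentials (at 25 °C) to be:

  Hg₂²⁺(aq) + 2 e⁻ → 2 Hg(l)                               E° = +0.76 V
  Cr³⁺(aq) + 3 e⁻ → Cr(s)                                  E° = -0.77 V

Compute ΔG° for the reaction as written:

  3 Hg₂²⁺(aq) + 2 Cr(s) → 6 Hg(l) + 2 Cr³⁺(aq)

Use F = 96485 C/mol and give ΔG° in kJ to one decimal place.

-885.7 kJ

As written, Hg₂²⁺/Hg is reduced (cathode) and Cr³⁺/Cr is oxidised (anode), so E°cell = (+0.76) − (-0.77) = +1.53 V.
Balancing electrons gives n = 6.
ΔG° = −nFE° = −(6)(96485)(+1.53) = -885,732 J = -885.7 kJ.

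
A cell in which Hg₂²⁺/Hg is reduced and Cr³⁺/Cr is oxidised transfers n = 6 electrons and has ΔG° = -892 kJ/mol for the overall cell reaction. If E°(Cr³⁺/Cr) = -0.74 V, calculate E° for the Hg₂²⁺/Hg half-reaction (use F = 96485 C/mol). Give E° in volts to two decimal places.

+0.80 V

E°cell = −ΔG°/(nF) = −(-892×10³)/((6)(96485)) = +1.541 V.
Since Hg₂²⁺/Hg is the cathode and Cr³⁺/Cr the anode, E°cell = E°(Hg₂²⁺/Hg) − E°(Cr³⁺/Cr).
So E°(Hg₂²⁺/Hg) = E°cell + E°(Cr³⁺/Cr) = +1.541 + (-0.74) = +0.80 V.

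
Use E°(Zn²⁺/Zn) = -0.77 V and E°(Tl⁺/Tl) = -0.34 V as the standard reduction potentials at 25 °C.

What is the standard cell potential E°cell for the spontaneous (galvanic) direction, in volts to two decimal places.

+0.43 V

The Tl⁺/Tl couple has the higher reduction potential, so it is the cathode; Zn²⁺/Zn is oxidised at the anode.
E°cell = E°(cathode) − E°(anode) = (-0.34) − (-0.77) = +0.43 V.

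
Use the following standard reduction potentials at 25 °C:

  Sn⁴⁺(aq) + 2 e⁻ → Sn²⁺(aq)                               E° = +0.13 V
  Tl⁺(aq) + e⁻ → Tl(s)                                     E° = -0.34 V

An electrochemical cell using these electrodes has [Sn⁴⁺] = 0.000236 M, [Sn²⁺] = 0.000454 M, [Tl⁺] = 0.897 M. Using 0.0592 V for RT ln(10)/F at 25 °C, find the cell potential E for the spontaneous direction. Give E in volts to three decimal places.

Sn⁴⁺/Sn²⁺ is the cathode (higher E°), Tl⁺/Tl the anode: E°cell = +0.13 − (-0.34) = +0.47 V, n = 2.
Overall: Sn⁴⁺(aq) + 2 Tl(s) → Sn²⁺(aq) + 2 Tl⁺(aq)
Q = [Sn²⁺]·[Tl⁺]^2 / ([Sn⁴⁺]); log Q = 0.190.
E = E° − (0.0592/n) log Q = +0.47 − (0.0592/2)(0.190) = +0.464 V.

+0.464 V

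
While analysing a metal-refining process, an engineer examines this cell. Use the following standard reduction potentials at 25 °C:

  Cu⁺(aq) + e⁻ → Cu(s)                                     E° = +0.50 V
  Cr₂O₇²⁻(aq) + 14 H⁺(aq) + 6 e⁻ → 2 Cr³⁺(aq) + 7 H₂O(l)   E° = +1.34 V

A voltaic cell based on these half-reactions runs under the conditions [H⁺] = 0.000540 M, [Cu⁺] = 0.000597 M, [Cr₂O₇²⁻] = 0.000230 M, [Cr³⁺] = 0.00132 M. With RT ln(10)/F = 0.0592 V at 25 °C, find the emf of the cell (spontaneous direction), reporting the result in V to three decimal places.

+0.600 V

Cr₂O₇²⁻/Cr³⁺ is the cathode (higher E°), Cu⁺/Cu the anode: E°cell = +1.34 − (+0.50) = +0.84 V, n = 6.
Overall: Cr₂O₇²⁻(aq) + 14 H⁺(aq) + 6 Cu(s) → 2 Cr³⁺(aq) + 7 H₂O(l) + 6 Cu⁺(aq)
Q = [Cr³⁺]^2·[Cu⁺]^6 / ([Cr₂O₇²⁻]·[H⁺]^14); log Q = 24.282.
E = E° − (0.0592/n) log Q = +0.84 − (0.0592/6)(24.282) = +0.600 V.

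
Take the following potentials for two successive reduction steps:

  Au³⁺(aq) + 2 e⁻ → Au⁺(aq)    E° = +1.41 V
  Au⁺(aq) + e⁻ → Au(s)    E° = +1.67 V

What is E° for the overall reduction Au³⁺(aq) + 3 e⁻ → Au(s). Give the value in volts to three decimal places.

+1.497 V

Adding the free-energy changes (−nFE°) of the two steps gives −n₃FE°₃ = −n₁FE°₁ − n₂FE°₂.
E°₃ = (2×+1.41 + 1×+1.67) / 3 = (+4.490) / 3 = +1.497 V.
E° values themselves are not directly additive — weighting by electron count is essential.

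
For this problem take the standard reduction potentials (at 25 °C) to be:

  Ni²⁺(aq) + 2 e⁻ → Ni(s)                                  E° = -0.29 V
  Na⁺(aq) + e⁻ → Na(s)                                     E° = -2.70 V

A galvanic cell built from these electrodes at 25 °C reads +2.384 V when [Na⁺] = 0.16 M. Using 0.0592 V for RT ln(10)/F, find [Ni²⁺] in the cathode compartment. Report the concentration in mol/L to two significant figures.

0.0034 M

Ni²⁺/Ni is the cathode, Na⁺/Na the anode: E°cell = +2.41 V, n = 2.
Overall reaction: Ni²⁺(aq) + 2 Na(s) → Ni(s) + 2 Na⁺(aq); Q = [Na⁺]^2/[Ni²⁺]^1.
From E = E° − (0.0592/n) log Q: log Q = (E° − E)·n/0.0592 = (+2.41 − (+2.384))·2/0.0592 = 0.8784.
So 1·log[Ni²⁺] = 2·log(0.16) − log Q = -1.5918 − (0.8784) = -2.4702; [Ni²⁺] = 10^(-2.4702) ≈ 0.0034 M.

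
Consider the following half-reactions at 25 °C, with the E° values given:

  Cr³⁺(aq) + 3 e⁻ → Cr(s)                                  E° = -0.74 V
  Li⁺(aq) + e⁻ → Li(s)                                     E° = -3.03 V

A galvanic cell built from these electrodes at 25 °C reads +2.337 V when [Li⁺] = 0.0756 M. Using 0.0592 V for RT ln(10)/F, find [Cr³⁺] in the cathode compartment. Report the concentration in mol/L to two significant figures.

0.10 M

Cr³⁺/Cr is the cathode, Li⁺/Li the anode: E°cell = +2.29 V, n = 3.
Overall reaction: Cr³⁺(aq) + 3 Li(s) → Cr(s) + 3 Li⁺(aq); Q = [Li⁺]^3/[Cr³⁺]^1.
From E = E° − (0.0592/n) log Q: log Q = (E° − E)·n/0.0592 = (+2.29 − (+2.337))·3/0.0592 = -2.3818.
So 1·log[Cr³⁺] = 3·log(0.0756) − log Q = -3.3644 − (-2.3818) = -0.9826; [Cr³⁺] = 10^(-0.9826) ≈ 0.10 M.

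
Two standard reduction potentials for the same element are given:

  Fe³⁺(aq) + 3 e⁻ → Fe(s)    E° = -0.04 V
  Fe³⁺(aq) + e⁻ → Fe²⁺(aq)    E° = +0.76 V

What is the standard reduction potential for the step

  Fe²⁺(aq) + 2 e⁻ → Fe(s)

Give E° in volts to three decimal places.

Sequential free energies add, so n₃E°₃ = n₁E°₁ + n₂E°₂.
With n₃ = 3, and the known step contributing 1×(+0.76) V, the unknown satisfies 2·E° = 3×(-0.04) − 1×(+0.76) = -0.880.
E° = -0.880 / 2 = -0.440 V.

-0.440 V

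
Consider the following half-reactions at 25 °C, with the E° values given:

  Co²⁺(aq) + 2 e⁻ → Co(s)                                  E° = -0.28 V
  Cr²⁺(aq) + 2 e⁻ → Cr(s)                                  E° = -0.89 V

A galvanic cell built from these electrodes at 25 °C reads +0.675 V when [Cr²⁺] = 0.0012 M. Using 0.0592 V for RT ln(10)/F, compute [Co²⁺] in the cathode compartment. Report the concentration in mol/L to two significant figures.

Co²⁺/Co is the cathode, Cr²⁺/Cr the anode: E°cell = +0.61 V, n = 2.
Overall reaction: Co²⁺(aq) + Cr(s) → Co(s) + Cr²⁺(aq); Q = [Cr²⁺]^1/[Co²⁺]^1.
From E = E° − (0.0592/n) log Q: log Q = (E° − E)·n/0.0592 = (+0.61 − (+0.675))·2/0.0592 = -2.1959.
So 1·log[Co²⁺] = 1·log(0.0012) − log Q = -2.9208 − (-2.1959) = -0.7249; [Co²⁺] = 10^(-0.7249) ≈ 0.19 M.

0.19 M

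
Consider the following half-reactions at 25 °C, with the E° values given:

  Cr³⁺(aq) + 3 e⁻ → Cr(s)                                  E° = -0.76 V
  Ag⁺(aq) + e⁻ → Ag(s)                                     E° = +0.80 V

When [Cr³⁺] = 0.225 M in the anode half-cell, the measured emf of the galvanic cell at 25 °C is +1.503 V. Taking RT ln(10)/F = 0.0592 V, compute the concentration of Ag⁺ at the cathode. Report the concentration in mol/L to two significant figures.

0.066 M

Ag⁺/Ag is the cathode, Cr³⁺/Cr the anode: E°cell = +1.56 V, n = 3.
Overall reaction: 3 Ag⁺(aq) + Cr(s) → 3 Ag(s) + Cr³⁺(aq); Q = [Cr³⁺]^1/[Ag⁺]^3.
From E = E° − (0.0592/n) log Q: log Q = (E° − E)·n/0.0592 = (+1.56 − (+1.503))·3/0.0592 = 2.8885.
So 3·log[Ag⁺] = 1·log(0.225) − log Q = -0.6478 − (2.8885) = -3.5363; log[Ag⁺] = -3.5363 / 3 = -1.1788; [Ag⁺] = 10^(-1.1788) ≈ 0.066 M.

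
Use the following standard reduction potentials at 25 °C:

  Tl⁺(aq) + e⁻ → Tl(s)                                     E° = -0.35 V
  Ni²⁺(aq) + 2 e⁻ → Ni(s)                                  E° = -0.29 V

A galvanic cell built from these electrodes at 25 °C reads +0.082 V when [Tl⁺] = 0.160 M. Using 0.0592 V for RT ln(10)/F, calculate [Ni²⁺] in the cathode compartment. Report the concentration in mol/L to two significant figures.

0.14 M

Ni²⁺/Ni is the cathode, Tl⁺/Tl the anode: E°cell = +0.06 V, n = 2.
Overall reaction: Ni²⁺(aq) + 2 Tl(s) → Ni(s) + 2 Tl⁺(aq); Q = [Tl⁺]^2/[Ni²⁺]^1.
From E = E° − (0.0592/n) log Q: log Q = (E° − E)·n/0.0592 = (+0.06 − (+0.082))·2/0.0592 = -0.7432.
So 1·log[Ni²⁺] = 2·log(0.16) − log Q = -1.5918 − (-0.7432) = -0.8486; [Ni²⁺] = 10^(-0.8486) ≈ 0.14 M.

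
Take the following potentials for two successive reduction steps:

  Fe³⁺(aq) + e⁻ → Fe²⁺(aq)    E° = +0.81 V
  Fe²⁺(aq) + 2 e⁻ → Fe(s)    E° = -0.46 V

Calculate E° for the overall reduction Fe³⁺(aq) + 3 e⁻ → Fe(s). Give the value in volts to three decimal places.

Standard free energies of sequential steps add: ΔG°₃ = ΔG°₁ + ΔG°₂, so n₃E°₃ = n₁E°₁ + n₂E°₂.
E°₃ = (1×+0.81 + 2×-0.46) / 3 = (-0.110) / 3 = -0.037 V.
E° values themselves are not directly additive — weighting by electron count is essential.

-0.037 V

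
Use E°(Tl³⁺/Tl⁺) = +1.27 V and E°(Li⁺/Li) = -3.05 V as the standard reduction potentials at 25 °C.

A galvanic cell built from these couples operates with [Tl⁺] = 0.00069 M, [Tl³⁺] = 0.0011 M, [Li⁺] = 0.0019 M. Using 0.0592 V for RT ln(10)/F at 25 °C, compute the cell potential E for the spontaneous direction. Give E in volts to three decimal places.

Tl³⁺/Tl⁺ is the cathode (higher E°), Li⁺/Li the anode: E°cell = +1.27 − (-3.05) = +4.32 V, n = 2.
Overall: Tl³⁺(aq) + 2 Li(s) → Tl⁺(aq) + 2 Li⁺(aq)
Q = [Tl⁺]·[Li⁺]^2 / ([Tl³⁺]); log Q = -5.645.
E = E° − (0.0592/n) log Q = +4.32 − (0.0592/2)(-5.645) = +4.487 V.

+4.487 V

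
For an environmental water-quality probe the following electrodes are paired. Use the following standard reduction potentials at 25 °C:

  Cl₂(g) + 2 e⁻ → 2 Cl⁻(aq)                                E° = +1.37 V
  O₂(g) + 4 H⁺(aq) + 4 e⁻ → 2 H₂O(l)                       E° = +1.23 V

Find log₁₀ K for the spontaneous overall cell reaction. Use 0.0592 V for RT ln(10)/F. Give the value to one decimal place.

9.5

Cathode: Cl₂/Cl⁻; anode: O₂/H₂O. E°cell = +0.14 V, n = 4.
log K = nE°cell / 0.0592 = (4)(+0.14) / 0.0592 = 9.5.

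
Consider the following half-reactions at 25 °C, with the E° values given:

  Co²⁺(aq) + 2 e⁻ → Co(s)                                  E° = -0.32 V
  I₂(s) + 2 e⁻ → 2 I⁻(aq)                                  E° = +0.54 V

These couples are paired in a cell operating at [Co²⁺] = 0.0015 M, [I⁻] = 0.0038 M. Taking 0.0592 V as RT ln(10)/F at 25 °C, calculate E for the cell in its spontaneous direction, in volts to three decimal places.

+1.087 V

I₂/I⁻ is the cathode (higher E°), Co²⁺/Co the anode: E°cell = +0.54 − (-0.32) = +0.86 V, n = 2.
Overall: I₂(s) + Co(s) → 2 I⁻(aq) + Co²⁺(aq)
Q = [I⁻]^2·[Co²⁺]; log Q = -7.664.
E = E° − (0.0592/n) log Q = +0.86 − (0.0592/2)(-7.664) = +1.087 V.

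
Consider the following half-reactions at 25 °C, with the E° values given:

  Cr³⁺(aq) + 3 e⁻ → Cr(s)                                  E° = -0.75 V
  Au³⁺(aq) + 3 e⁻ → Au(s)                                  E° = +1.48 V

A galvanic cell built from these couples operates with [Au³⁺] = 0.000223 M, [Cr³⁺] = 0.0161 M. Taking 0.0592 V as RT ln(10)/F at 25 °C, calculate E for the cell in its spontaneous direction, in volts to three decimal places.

Au³⁺/Au is the cathode (higher E°), Cr³⁺/Cr the anode: E°cell = +1.48 − (-0.75) = +2.23 V, n = 3.
Overall: Au³⁺(aq) + Cr(s) → Au(s) + Cr³⁺(aq)
Q = [Cr³⁺] / ([Au³⁺]); log Q = 1.859.
E = E° − (0.0592/n) log Q = +2.23 − (0.0592/3)(1.859) = +2.193 V.

+2.193 V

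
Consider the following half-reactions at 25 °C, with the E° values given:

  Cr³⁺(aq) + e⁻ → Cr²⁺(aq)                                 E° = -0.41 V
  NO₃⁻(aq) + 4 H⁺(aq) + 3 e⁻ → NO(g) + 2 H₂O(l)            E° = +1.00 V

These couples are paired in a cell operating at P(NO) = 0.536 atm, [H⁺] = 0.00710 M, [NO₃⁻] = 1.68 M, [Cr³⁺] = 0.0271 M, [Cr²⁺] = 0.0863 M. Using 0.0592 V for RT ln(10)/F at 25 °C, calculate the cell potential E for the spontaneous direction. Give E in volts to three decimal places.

NO₃⁻/NO is the cathode (higher E°), Cr³⁺/Cr²⁺ the anode: E°cell = +1.00 − (-0.41) = +1.41 V, n = 3.
Overall: NO₃⁻(aq) + 4 H⁺(aq) + 3 Cr²⁺(aq) → NO(g) + 2 H₂O(l) + 3 Cr³⁺(aq)
Q = P(NO)·[Cr³⁺]^3 / ([NO₃⁻]·[H⁺]^4·[Cr²⁺]^3); log Q = 6.590.
E = E° − (0.0592/n) log Q = +1.41 − (0.0592/3)(6.590) = +1.280 V.

+1.280 V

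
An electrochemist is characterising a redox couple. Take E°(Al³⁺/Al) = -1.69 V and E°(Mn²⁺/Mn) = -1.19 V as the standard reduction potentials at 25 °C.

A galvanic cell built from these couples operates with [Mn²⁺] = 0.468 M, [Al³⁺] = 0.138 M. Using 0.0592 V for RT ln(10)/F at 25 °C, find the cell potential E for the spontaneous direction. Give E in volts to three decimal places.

+0.507 V

Mn²⁺/Mn is the cathode (higher E°), Al³⁺/Al the anode: E°cell = -1.19 − (-1.69) = +0.50 V, n = 6.
Overall: 3 Mn²⁺(aq) + 2 Al(s) → 3 Mn(s) + 2 Al³⁺(aq)
Q = [Al³⁺]^2 / ([Mn²⁺]^3); log Q = -0.731.
E = E° − (0.0592/n) log Q = +0.50 − (0.0592/6)(-0.731) = +0.507 V.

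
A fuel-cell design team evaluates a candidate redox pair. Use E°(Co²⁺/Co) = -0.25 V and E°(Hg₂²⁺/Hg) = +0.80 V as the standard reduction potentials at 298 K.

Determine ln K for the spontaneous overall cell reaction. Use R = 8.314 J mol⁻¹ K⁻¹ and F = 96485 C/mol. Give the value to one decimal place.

81.8

Cathode: Hg₂²⁺/Hg; anode: Co²⁺/Co. E°cell = (+0.80) − (-0.25) = +1.05 V, with n = 2.
ΔG° = −nFE° = −RT ln K, so ln K = nFE°/(RT) = (2)(96485)(+1.05) / ((8.314)(298)) = 81.781.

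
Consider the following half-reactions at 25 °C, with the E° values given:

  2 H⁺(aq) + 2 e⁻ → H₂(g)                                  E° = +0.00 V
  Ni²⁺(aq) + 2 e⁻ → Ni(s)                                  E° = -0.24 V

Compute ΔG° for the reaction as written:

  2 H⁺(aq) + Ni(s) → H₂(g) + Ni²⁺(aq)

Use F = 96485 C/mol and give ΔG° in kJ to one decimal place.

As written, H⁺/H₂ is reduced (cathode) and Ni²⁺/Ni is oxidised (anode), so E°cell = (+0.00) − (-0.24) = +0.24 V.
Balancing electrons gives n = 2.
ΔG° = −nFE° = −(2)(96485)(+0.24) = -46,313 J = -46.3 kJ.

-46.3 kJ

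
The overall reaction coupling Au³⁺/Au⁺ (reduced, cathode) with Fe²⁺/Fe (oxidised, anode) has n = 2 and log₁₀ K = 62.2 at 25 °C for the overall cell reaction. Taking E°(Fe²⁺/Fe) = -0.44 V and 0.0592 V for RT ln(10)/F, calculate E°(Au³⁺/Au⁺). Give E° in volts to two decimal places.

E°cell = (0.0592/n)·log K = (0.0592/2)(62.2) = +1.841 V.
Since Au³⁺/Au⁺ is the cathode and Fe²⁺/Fe the anode, E°cell = E°(Au³⁺/Au⁺) − E°(Fe²⁺/Fe).
So E°(Au³⁺/Au⁺) = E°cell + E°(Fe²⁺/Fe) = +1.841 + (-0.44) = +1.40 V.

+1.40 V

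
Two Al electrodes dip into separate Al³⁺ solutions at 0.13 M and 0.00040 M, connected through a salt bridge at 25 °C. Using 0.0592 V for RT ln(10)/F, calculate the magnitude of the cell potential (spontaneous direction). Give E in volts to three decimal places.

+0.050 V

For a concentration cell E°cell = 0. The 0.13 M side is the cathode (reduction is favoured where [Al³⁺] is higher).
With n = 3, E = −(0.0592/3) log([Al³⁺]ₐₙ/[Al³⁺]꜀ₐₜ) = −(0.0592/3) log(0.0004/0.13) = −(0.0592/3)(-2.512) = +0.050 V.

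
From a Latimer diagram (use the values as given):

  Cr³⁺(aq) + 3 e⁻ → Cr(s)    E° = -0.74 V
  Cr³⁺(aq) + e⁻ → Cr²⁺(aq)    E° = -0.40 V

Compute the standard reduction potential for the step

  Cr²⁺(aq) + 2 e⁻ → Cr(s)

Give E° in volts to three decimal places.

Sequential free energies add, so n₃E°₃ = n₁E°₁ + n₂E°₂.
With n₃ = 3, and the known step contributing 1×(-0.40) V, the unknown satisfies 2·E° = 3×(-0.74) − 1×(-0.40) = -1.820.
E° = -1.820 / 2 = -0.910 V.

-0.910 V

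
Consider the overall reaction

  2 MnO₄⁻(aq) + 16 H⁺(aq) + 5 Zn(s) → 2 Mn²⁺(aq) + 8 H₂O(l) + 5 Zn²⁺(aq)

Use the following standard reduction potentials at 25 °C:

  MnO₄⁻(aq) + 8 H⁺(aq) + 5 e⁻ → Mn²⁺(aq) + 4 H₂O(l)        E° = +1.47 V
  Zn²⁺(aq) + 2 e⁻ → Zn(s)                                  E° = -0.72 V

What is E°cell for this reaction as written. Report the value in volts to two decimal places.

The MnO₄⁻/Mn²⁺ couple has the higher reduction potential, so it is the cathode; Zn²⁺/Zn is oxidised at the anode.
E°cell = E°(cathode) − E°(anode) = (+1.47) − (-0.72) = +2.19 V.

+2.19 V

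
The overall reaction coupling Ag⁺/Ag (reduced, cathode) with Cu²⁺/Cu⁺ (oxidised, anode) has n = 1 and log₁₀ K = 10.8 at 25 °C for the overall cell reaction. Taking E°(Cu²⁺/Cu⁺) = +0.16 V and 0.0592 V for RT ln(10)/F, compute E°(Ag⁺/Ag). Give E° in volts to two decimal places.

+0.80 V

E°cell = (0.0592/n)·log K = (0.0592/1)(10.8) = +0.639 V.
Since Ag⁺/Ag is the cathode and Cu²⁺/Cu⁺ the anode, E°cell = E°(Ag⁺/Ag) − E°(Cu²⁺/Cu⁺).
So E°(Ag⁺/Ag) = E°cell + E°(Cu²⁺/Cu⁺) = +0.639 + (+0.16) = +0.80 V.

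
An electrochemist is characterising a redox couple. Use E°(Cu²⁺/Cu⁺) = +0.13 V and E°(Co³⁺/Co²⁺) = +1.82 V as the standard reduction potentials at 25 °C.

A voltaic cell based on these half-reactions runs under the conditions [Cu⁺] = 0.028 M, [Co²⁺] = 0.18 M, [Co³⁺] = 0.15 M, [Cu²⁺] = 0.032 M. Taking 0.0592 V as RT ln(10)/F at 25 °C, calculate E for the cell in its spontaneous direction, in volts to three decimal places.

+1.682 V

Co³⁺/Co²⁺ is the cathode (higher E°), Cu²⁺/Cu⁺ the anode: E°cell = +1.82 − (+0.13) = +1.69 V, n = 1.
Overall: Co³⁺(aq) + Cu⁺(aq) → Co²⁺(aq) + Cu²⁺(aq)
Q = [Co²⁺]·[Cu²⁺] / ([Co³⁺]·[Cu⁺]); log Q = 0.137.
E = E° − (0.0592/n) log Q = +1.69 − (0.0592/1)(0.137) = +1.682 V.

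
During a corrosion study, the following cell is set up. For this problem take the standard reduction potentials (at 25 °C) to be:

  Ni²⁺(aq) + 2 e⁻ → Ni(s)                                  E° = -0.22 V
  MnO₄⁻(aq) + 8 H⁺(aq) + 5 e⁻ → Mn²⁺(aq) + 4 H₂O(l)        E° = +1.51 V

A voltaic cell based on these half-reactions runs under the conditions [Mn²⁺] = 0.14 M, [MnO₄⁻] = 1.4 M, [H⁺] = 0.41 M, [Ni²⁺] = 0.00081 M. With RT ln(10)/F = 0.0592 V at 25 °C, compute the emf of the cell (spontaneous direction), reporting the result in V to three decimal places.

MnO₄⁻/Mn²⁺ is the cathode (higher E°), Ni²⁺/Ni the anode: E°cell = +1.51 − (-0.22) = +1.73 V, n = 10.
Overall: 2 MnO₄⁻(aq) + 16 H⁺(aq) + 5 Ni(s) → 2 Mn²⁺(aq) + 8 H₂O(l) + 5 Ni²⁺(aq)
Q = [Mn²⁺]^2·[Ni²⁺]^5 / ([MnO₄⁻]^2·[H⁺]^16); log Q = -11.262.
E = E° − (0.0592/n) log Q = +1.73 − (0.0592/10)(-11.262) = +1.797 V.

+1.797 V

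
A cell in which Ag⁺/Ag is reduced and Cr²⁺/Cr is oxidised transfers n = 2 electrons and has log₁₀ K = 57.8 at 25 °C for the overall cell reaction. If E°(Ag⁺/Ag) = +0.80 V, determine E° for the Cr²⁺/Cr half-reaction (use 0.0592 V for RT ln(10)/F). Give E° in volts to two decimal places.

-0.91 V

E°cell = (0.0592/n)·log K = (0.0592/2)(57.8) = +1.711 V.
Since Ag⁺/Ag is the cathode and Cr²⁺/Cr the anode, E°cell = E°(Ag⁺/Ag) − E°(Cr²⁺/Cr).
So E°(Cr²⁺/Cr) = E°(Ag⁺/Ag) − E°cell = (+0.80) − (+1.711) = -0.91 V.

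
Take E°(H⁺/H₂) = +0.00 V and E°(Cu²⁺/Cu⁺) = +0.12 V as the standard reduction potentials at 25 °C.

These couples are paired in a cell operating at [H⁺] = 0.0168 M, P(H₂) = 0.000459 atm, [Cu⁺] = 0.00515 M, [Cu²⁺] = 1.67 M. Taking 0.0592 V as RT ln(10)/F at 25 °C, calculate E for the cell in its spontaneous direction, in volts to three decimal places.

Cu²⁺/Cu⁺ is the cathode (higher E°), H⁺/H₂ the anode: E°cell = +0.12 − (+0.00) = +0.12 V, n = 2.
Overall: 2 Cu²⁺(aq) + H₂(g) → 2 Cu⁺(aq) + 2 H⁺(aq)
Q = [Cu⁺]^2·[H⁺]^2 / ([Cu²⁺]^2·P(H₂)); log Q = -5.233.
E = E° − (0.0592/n) log Q = +0.12 − (0.0592/2)(-5.233) = +0.275 V.

+0.275 V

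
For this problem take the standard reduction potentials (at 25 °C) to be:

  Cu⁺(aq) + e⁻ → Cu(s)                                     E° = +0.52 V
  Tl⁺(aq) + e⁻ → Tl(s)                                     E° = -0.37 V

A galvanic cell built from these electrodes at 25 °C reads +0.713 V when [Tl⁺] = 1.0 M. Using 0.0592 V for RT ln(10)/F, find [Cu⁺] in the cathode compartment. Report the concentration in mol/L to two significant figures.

0.0010 M

Cu⁺/Cu is the cathode, Tl⁺/Tl the anode: E°cell = +0.89 V, n = 1.
Overall reaction: Cu⁺(aq) + Tl(s) → Cu(s) + Tl⁺(aq); Q = [Tl⁺]^1/[Cu⁺]^1.
From E = E° − (0.0592/n) log Q: log Q = (E° − E)·n/0.0592 = (+0.89 − (+0.713))·1/0.0592 = 2.9899.
So 1·log[Cu⁺] = 1·log(1) − log Q = 0.0000 − (2.9899) = -2.9899; [Cu⁺] = 10^(-2.9899) ≈ 0.0010 M.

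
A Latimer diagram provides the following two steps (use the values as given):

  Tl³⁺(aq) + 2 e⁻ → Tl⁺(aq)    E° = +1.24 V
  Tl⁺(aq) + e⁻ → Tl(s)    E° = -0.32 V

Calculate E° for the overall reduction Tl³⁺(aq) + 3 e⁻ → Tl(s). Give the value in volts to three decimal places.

+0.720 V

Since ΔG° = −nFE° is additive over sequential reductions, n₃E°₃ = n₁E°₁ + n₂E°₂.
E°₃ = (2×+1.24 + 1×-0.32) / 3 = (+2.160) / 3 = +0.720 V.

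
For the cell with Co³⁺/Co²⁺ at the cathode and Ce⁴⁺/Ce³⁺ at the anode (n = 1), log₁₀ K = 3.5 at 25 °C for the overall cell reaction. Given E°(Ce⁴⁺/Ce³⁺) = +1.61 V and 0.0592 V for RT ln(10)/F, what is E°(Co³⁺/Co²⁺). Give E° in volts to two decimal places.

E°cell = (0.0592/n)·log K = (0.0592/1)(3.5) = +0.207 V.
Since Co³⁺/Co²⁺ is the cathode and Ce⁴⁺/Ce³⁺ the anode, E°cell = E°(Co³⁺/Co²⁺) − E°(Ce⁴⁺/Ce³⁺).
So E°(Co³⁺/Co²⁺) = E°cell + E°(Ce⁴⁺/Ce³⁺) = +0.207 + (+1.61) = +1.82 V.

+1.82 V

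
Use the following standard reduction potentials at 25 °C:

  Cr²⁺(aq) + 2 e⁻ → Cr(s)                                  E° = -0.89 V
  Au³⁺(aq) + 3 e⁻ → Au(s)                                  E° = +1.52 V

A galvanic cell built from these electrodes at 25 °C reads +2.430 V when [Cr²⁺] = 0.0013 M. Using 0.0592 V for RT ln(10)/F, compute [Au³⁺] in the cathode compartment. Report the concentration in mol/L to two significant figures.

Au³⁺/Au is the cathode, Cr²⁺/Cr the anode: E°cell = +2.41 V, n = 6.
Overall reaction: 2 Au³⁺(aq) + 3 Cr(s) → 2 Au(s) + 3 Cr²⁺(aq); Q = [Cr²⁺]^3/[Au³⁺]^2.
From E = E° − (0.0592/n) log Q: log Q = (E° − E)·n/0.0592 = (+2.41 − (+2.430))·6/0.0592 = -2.0270.
So 2·log[Au³⁺] = 3·log(0.0013) − log Q = -8.6582 − (-2.0270) = -6.6312; log[Au³⁺] = -6.6312 / 2 = -3.3156; [Au³⁺] = 10^(-3.3156) ≈ 0.00048 M.

0.00048 M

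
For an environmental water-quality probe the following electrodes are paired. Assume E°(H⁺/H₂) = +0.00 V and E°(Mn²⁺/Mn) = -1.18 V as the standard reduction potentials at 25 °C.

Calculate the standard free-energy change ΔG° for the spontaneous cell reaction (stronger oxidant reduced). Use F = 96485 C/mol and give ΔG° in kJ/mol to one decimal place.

-227.7 kJ/mol

H⁺/H₂ (E° = +0.00 V) is the cathode; Mn²⁺/Mn (E° = -1.18 V) is the anode, so E°cell = +1.18 V.
Balancing electrons gives n = 2 (lcm of 2 and 2).
ΔG° = −nFE° = −(2)(96485)(+1.18) = -227,705 J = -227.7 kJ/mol.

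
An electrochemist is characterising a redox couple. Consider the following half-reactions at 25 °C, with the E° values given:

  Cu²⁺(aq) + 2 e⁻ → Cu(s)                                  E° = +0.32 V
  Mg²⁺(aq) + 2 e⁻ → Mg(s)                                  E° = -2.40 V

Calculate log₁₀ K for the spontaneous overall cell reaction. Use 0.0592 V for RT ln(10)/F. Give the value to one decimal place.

91.9

Cathode: Cu²⁺/Cu; anode: Mg²⁺/Mg. E°cell = +2.72 V, n = 2.
log K = nE°cell / 0.0592 = (2)(+2.72) / 0.0592 = 91.9.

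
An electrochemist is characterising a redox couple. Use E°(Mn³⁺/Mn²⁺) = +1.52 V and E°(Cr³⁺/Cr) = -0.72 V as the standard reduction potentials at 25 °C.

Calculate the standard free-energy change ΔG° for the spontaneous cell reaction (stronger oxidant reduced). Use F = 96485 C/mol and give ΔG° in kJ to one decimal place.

Mn³⁺/Mn²⁺ (E° = +1.52 V) is the cathode; Cr³⁺/Cr (E° = -0.72 V) is the anode, so E°cell = +2.24 V.
Balancing electrons gives n = 3 (lcm of 1 and 3).
ΔG° = −nFE° = −(3)(96485)(+2.24) = -648,379 J = -648.4 kJ.

-648.4 kJ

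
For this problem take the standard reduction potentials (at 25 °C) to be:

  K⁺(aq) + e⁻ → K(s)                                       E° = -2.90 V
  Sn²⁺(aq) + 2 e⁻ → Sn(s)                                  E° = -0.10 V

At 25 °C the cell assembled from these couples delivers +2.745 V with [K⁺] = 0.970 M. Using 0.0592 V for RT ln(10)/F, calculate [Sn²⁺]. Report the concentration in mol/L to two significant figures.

0.013 M

Sn²⁺/Sn is the cathode, K⁺/K the anode: E°cell = +2.80 V, n = 2.
Overall reaction: Sn²⁺(aq) + 2 K(s) → Sn(s) + 2 K⁺(aq); Q = [K⁺]^2/[Sn²⁺]^1.
From E = E° − (0.0592/n) log Q: log Q = (E° − E)·n/0.0592 = (+2.80 − (+2.745))·2/0.0592 = 1.8581.
So 1·log[Sn²⁺] = 2·log(0.97) − log Q = -0.0265 − (1.8581) = -1.8846; [Sn²⁺] = 10^(-1.8846) ≈ 0.013 M.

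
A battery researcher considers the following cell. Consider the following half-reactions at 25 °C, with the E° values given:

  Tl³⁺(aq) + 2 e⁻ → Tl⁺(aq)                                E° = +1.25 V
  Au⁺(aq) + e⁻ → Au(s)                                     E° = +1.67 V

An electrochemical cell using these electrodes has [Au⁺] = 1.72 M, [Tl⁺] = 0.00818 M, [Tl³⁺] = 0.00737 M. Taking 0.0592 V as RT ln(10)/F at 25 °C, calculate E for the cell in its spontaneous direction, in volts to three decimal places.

Au⁺/Au is the cathode (higher E°), Tl³⁺/Tl⁺ the anode: E°cell = +1.67 − (+1.25) = +0.42 V, n = 2.
Overall: 2 Au⁺(aq) + Tl⁺(aq) → 2 Au(s) + Tl³⁺(aq)
Q = [Tl³⁺] / ([Au⁺]^2·[Tl⁺]); log Q = -0.516.
E = E° − (0.0592/n) log Q = +0.42 − (0.0592/2)(-0.516) = +0.435 V.

+0.435 V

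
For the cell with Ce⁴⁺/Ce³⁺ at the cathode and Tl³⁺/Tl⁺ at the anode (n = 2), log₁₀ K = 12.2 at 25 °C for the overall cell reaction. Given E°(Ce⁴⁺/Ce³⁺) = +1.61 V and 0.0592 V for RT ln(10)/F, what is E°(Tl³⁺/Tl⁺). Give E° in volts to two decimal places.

+1.25 V

E°cell = (0.0592/n)·log K = (0.0592/2)(12.2) = +0.361 V.
Since Ce⁴⁺/Ce³⁺ is the cathode and Tl³⁺/Tl⁺ the anode, E°cell = E°(Ce⁴⁺/Ce³⁺) − E°(Tl³⁺/Tl⁺).
So E°(Tl³⁺/Tl⁺) = E°(Ce⁴⁺/Ce³⁺) − E°cell = (+1.61) − (+0.361) = +1.25 V.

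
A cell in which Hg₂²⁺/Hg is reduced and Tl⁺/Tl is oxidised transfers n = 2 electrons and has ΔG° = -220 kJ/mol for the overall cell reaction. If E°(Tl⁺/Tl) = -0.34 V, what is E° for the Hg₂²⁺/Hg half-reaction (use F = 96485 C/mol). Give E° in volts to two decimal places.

E°cell = −ΔG°/(nF) = −(-220×10³)/((2)(96485)) = +1.140 V.
Since Hg₂²⁺/Hg is the cathode and Tl⁺/Tl the anode, E°cell = E°(Hg₂²⁺/Hg) − E°(Tl⁺/Tl).
So E°(Hg₂²⁺/Hg) = E°cell + E°(Tl⁺/Tl) = +1.140 + (-0.34) = +0.80 V.

+0.80 V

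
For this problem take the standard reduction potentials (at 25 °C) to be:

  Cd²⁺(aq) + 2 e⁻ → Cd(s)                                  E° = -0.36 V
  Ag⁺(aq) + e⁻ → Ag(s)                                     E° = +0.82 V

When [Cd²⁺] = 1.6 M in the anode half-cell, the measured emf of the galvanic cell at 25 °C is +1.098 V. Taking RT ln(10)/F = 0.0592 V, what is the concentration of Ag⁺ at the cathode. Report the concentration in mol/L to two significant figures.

Ag⁺/Ag is the cathode, Cd²⁺/Cd the anode: E°cell = +1.18 V, n = 2.
Overall reaction: 2 Ag⁺(aq) + Cd(s) → 2 Ag(s) + Cd²⁺(aq); Q = [Cd²⁺]^1/[Ag⁺]^2.
From E = E° − (0.0592/n) log Q: log Q = (E° − E)·n/0.0592 = (+1.18 − (+1.098))·2/0.0592 = 2.7703.
So 2·log[Ag⁺] = 1·log(1.6) − log Q = 0.2041 − (2.7703) = -2.5662; log[Ag⁺] = -2.5662 / 2 = -1.2831; [Ag⁺] = 10^(-1.2831) ≈ 0.052 M.

0.052 M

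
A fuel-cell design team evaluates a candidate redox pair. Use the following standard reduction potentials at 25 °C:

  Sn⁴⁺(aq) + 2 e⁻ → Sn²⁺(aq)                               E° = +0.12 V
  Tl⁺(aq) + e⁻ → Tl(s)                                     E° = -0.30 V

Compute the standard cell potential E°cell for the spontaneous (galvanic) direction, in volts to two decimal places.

The Sn⁴⁺/Sn²⁺ couple has the higher reduction potential, so it is the cathode; Tl⁺/Tl is oxidised at the anode.
E°cell = E°(cathode) − E°(anode) = (+0.12) − (-0.30) = +0.42 V.

+0.42 V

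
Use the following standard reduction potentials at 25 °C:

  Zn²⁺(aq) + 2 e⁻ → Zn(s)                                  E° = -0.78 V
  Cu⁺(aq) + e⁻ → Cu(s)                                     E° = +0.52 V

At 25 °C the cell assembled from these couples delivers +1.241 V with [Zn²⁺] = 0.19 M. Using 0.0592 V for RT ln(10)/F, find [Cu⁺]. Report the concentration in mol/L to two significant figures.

Cu⁺/Cu is the cathode, Zn²⁺/Zn the anode: E°cell = +1.30 V, n = 2.
Overall reaction: 2 Cu⁺(aq) + Zn(s) → 2 Cu(s) + Zn²⁺(aq); Q = [Zn²⁺]^1/[Cu⁺]^2.
From E = E° − (0.0592/n) log Q: log Q = (E° − E)·n/0.0592 = (+1.30 − (+1.241))·2/0.0592 = 1.9932.
So 2·log[Cu⁺] = 1·log(0.19) − log Q = -0.7212 − (1.9932) = -2.7144; log[Cu⁺] = -2.7144 / 2 = -1.3572; [Cu⁺] = 10^(-1.3572) ≈ 0.044 M.

0.044 M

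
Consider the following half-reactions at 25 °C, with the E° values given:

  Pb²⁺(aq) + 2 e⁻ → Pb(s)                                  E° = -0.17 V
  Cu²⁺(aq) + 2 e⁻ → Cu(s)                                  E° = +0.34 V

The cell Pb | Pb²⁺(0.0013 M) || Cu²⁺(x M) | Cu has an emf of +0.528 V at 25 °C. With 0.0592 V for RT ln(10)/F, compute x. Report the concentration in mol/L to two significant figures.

0.0053 M

Cu²⁺/Cu is the cathode, Pb²⁺/Pb the anode: E°cell = +0.51 V, n = 2.
Overall reaction: Cu²⁺(aq) + Pb(s) → Cu(s) + Pb²⁺(aq); Q = [Pb²⁺]^1/[Cu²⁺]^1.
From E = E° − (0.0592/n) log Q: log Q = (E° − E)·n/0.0592 = (+0.51 − (+0.528))·2/0.0592 = -0.6081.
So 1·log[Cu²⁺] = 1·log(0.0013) − log Q = -2.8861 − (-0.6081) = -2.2780; [Cu²⁺] = 10^(-2.2780) ≈ 0.0053 M.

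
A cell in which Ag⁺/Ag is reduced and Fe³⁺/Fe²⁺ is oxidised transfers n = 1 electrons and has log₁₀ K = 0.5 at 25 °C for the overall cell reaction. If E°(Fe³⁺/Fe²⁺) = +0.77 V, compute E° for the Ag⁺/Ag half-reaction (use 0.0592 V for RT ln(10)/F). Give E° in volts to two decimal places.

+0.80 V

E°cell = (0.0592/n)·log K = (0.0592/1)(0.5) = +0.030 V.
Since Ag⁺/Ag is the cathode and Fe³⁺/Fe²⁺ the anode, E°cell = E°(Ag⁺/Ag) − E°(Fe³⁺/Fe²⁺).
So E°(Ag⁺/Ag) = E°cell + E°(Fe³⁺/Fe²⁺) = +0.030 + (+0.77) = +0.80 V.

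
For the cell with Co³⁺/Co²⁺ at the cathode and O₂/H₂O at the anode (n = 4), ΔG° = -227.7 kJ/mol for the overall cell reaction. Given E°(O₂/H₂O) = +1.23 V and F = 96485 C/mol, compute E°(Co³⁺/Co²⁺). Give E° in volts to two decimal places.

E°cell = −ΔG°/(nF) = −(-227.7×10³)/((4)(96485)) = +0.590 V.
Since Co³⁺/Co²⁺ is the cathode and O₂/H₂O the anode, E°cell = E°(Co³⁺/Co²⁺) − E°(O₂/H₂O).
So E°(Co³⁺/Co²⁺) = E°cell + E°(O₂/H₂O) = +0.590 + (+1.23) = +1.82 V.

+1.82 V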